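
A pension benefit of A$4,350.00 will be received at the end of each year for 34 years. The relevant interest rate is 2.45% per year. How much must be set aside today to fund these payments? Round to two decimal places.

A$99,583.01

This is an ordinary annuity: 34 payments of A$4,350.00 at the end of each year.
Periodic rate r = 0.0245 per year.
PV = PMT × [(1 − (1+r)^−n)/r] = 4,350 × [1 − (1+r)^−34] / r = A$99,583.01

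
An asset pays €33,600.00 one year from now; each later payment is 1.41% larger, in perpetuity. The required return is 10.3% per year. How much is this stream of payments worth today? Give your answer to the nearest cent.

Periodic rate r = 0.103 per year.
Growing perpetuity (Gordon): PV = PMT₁ / (r − g) = 33,600 / (r − 0.0141) = €377,952.76.

€377,952.76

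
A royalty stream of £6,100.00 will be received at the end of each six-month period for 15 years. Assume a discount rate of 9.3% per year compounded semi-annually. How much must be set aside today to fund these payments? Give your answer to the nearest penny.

This is an ordinary annuity: 30 payments of £6,100.00 at the end of each six-month period.
Periodic rate r = 0.093/2 per half-year; n is counted in half-years.
PV = PMT × [(1 − (1+r)^−n)/r] = 6,100 × [1 − (1+r)^−30] / r = £97,632.23

£97,632.23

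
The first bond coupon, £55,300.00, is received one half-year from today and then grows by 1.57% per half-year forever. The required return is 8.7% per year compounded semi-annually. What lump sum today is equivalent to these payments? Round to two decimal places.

£1,989,208.63

Periodic rate r = 0.087/2 per half-year.
Growing perpetuity (Gordon): PV = PMT₁ / (r − g) = 55,300 / (r − 0.0157) = £1,989,208.63.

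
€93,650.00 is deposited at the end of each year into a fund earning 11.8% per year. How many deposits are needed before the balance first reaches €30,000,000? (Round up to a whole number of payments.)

33 payments

Periodic rate r = 0.118 per year.
Ordinary annuity FV: 30,000,000 = 93,650 × [((1+r)^n − 1)/r].
(1+r)^n = 1 + 30,000,000 × r / 93,650, so n = ln(1 + 30,000,000·r/93,650) / ln(1+r) = 32.80.
Round up to a whole number of payments: n = 33.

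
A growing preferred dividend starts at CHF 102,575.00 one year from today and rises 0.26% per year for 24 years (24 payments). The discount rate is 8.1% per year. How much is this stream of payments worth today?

Periodic rate r = 0.081 per year.
Growing ordinary annuity: PV = PMT₁ × [1 − ((1+g)/(1+r))^n] / (r − g) = 102,575 × [1 − ((1+0.0026)/(1+r))^24] / (r − 0.0026) = CHF 1,093,584.59.

CHF 1,093,584.59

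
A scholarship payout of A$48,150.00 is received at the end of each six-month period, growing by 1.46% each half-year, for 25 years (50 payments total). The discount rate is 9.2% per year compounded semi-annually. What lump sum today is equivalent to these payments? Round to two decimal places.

A$1,199,378.84

Periodic rate r = 0.092/2 per half-year; n is counted in half-years.
Growing ordinary annuity: PV = PMT₁ × [1 − ((1+g)/(1+r))^n] / (r − g) = 48,150 × [1 − ((1+0.0146)/(1+r))^50] / (r − 0.0146) = A$1,199,378.84.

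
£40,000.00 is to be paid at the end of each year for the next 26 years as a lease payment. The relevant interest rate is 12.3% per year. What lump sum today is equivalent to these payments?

£309,270.85

This is an ordinary annuity: 26 payments of £40,000.00 at the end of each year.
Periodic rate r = 0.123 per year.
PV = PMT × [(1 − (1+r)^−n)/r] = 40,000 × [1 − (1+r)^−26] / r = £309,270.85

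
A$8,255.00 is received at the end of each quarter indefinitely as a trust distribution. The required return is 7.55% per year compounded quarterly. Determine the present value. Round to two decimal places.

A$437,350.99

Periodic rate r = 0.0755/4 per quarter.
Level perpetuity: PV = PMT / r = 8,255 / (0.0755/4) = A$437,350.99.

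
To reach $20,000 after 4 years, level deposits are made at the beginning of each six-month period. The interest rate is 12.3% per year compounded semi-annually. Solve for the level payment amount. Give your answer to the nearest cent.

$1,893.42

Level annuity due; solve FV = PMT × [((1+r)^n − 1)/r] × (1+r) for PMT.
Periodic rate r = 0.123/2 per half-year; n is counted in half-years.
With n = 8: PMT = 20,000 / ([((1+r)^n − 1)/r] × (1+r)) = $1,893.42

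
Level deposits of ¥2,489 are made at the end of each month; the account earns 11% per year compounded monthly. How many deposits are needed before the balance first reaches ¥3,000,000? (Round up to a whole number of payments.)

273 payments

Periodic rate r = 0.11/12 per month; n is counted in months.
Ordinary annuity FV: 3,000,000 = 2,489 × [((1+r)^n − 1)/r].
(1+r)^n = 1 + 3,000,000 × r / 2,489, so n = ln(1 + 3,000,000·r/2,489) / ln(1+r) = 272.76.
Round up to a whole number of payments: n = 273.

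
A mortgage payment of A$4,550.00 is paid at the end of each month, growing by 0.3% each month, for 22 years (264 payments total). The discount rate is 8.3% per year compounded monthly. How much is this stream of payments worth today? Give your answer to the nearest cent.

A$746,509.79

Periodic rate r = 0.083/12 per month; n is counted in months.
Growing ordinary annuity: PV = PMT₁ × [1 − ((1+g)/(1+r))^n] / (r − g) = 4,550 × [1 − ((1+0.003)/(1+r))^264] / (r − 0.003) = A$746,509.79.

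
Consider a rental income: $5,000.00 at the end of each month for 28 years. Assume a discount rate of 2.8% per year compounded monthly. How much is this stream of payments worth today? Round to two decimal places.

This is an ordinary annuity: 336 payments of $5,000.00 at the end of each month.
Periodic rate r = 0.028/12 per month; n is counted in months.
PV = PMT × [(1 − (1+r)^−n)/r] = 5,000 × [1 − (1+r)^−336] / r = $1,163,585.99

$1,163,585.99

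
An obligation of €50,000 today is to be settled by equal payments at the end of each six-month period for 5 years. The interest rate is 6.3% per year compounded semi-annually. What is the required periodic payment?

Level ordinary annuity; solve PV = PMT × [(1 − (1+r)^−n)/r] for PMT.
Periodic rate r = 0.063/2 per half-year; n is counted in half-years.
With n = 10: PMT = 50,000 / ([(1 − (1+r)^−n)/r]) = €5,906.48

€5,906.48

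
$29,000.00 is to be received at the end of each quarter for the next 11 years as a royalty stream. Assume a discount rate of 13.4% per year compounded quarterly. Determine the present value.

$662,580.01

This is an ordinary annuity: 44 payments of $29,000.00 at the end of each quarter.
Periodic rate r = 0.134/4 per quarter; n is counted in quarters.
PV = PMT × [(1 − (1+r)^−n)/r] = 29,000 × [1 − (1+r)^−44] / r = $662,580.01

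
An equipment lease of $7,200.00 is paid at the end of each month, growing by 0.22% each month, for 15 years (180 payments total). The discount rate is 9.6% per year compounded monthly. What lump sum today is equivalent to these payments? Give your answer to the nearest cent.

$802,039.62

Periodic rate r = 0.096/12 per month; n is counted in months.
Growing ordinary annuity: PV = PMT₁ × [1 − ((1+g)/(1+r))^n] / (r − g) = 7,200 × [1 − ((1+0.0022)/(1+r))^180] / (r − 0.0022) = $802,039.62.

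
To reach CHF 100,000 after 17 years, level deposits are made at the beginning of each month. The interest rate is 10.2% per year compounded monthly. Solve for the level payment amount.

CHF 182.36

Level annuity due; solve FV = PMT × [((1+r)^n − 1)/r] × (1+r) for PMT.
Periodic rate r = 0.102/12 per month; n is counted in months.
With n = 204: PMT = 100,000 / ([((1+r)^n − 1)/r] × (1+r)) = CHF 182.36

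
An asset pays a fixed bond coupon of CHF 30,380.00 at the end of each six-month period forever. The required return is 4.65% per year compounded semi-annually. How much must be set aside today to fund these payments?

CHF 1,306,666.67

Periodic rate r = 0.0465/2 per half-year.
Level perpetuity: PV = PMT / r = 30,380 / (0.0465/2) = CHF 1,306,666.67.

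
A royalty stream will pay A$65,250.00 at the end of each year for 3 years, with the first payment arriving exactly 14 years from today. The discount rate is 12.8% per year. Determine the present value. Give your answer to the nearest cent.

Ordinary annuity of 3 payments, first payment at period 14.
Periodic rate r = 0.128 per year.
The ordinary-annuity PV formula values the stream one period before the first payment (period 13); discount that back 13 periods:
PV₀ = 65,250 × [1 − (1+r)^−3] / r × (1+r)^−13 = A$32,297.05

A$32,297.05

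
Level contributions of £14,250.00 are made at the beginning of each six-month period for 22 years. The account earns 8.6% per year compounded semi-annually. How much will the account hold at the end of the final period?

This is an annuity due: 44 deposits of £14,250.00 at the beginning of each six-month period.
Periodic rate r = 0.086/2 per half-year; n is counted in half-years.
FV = PMT × [((1+r)^n − 1)/r] × (1+r) = 14,250 × [(1+r)^44 − 1] / r × (1+r) = £1,857,992.83

£1,857,992.83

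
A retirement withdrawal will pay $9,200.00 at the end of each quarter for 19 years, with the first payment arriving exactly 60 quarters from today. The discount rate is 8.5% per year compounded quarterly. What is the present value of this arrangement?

Ordinary annuity of 76 payments, first payment at period 60.
Periodic rate r = 0.085/4 per quarter; n is counted in quarters.
The ordinary-annuity PV formula values the stream one period before the first payment (period 59); discount that back 59 periods:
PV₀ = 9,200 × [1 − (1+r)^−76] / r × (1+r)^−59 = $99,881.44

$99,881.44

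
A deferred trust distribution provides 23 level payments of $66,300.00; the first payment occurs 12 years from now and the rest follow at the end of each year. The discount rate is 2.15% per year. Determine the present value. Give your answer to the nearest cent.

$944,221.01

Ordinary annuity of 23 payments, first payment at period 12.
Periodic rate r = 0.0215 per year.
The ordinary-annuity PV formula values the stream one period before the first payment (period 11); discount that back 11 periods:
PV₀ = 66,300 × [1 − (1+r)^−23] / r × (1+r)^−11 = $944,221.01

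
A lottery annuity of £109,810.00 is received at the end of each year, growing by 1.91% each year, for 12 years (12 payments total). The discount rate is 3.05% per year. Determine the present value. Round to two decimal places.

Periodic rate r = 0.0305 per year.
Growing ordinary annuity: PV = PMT₁ × [1 − ((1+g)/(1+r))^n] / (r − g) = 109,810 × [1 − ((1+0.0191)/(1+r))^12] / (r − 0.0191) = £1,203,715.20.

£1,203,715.20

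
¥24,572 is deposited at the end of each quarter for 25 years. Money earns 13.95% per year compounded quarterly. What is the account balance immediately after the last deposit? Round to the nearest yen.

¥21,008,227

This is an ordinary annuity: 100 deposits of ¥24,572 at the end of each quarter.
Periodic rate r = 0.1395/4 per quarter; n is counted in quarters.
FV = PMT × [((1+r)^n − 1)/r] = 24,572 × [(1+r)^100 − 1] / r = ¥21,008,227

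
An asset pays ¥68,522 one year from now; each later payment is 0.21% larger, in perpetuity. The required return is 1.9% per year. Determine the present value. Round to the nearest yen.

¥4,054,556

Periodic rate r = 0.019 per year.
Growing perpetuity (Gordon): PV = PMT₁ / (r − g) = 68,522 / (r − 0.0021) = ¥4,054,556.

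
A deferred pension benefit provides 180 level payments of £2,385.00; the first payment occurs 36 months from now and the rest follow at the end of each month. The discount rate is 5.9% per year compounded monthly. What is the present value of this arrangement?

£239,580.99

Ordinary annuity of 180 payments, first payment at period 36.
Periodic rate r = 0.059/12 per month; n is counted in months.
The ordinary-annuity PV formula values the stream one period before the first payment (period 35); discount that back 35 periods:
PV₀ = 2,385 × [1 − (1+r)^−180] / r × (1+r)^−35 = £239,580.99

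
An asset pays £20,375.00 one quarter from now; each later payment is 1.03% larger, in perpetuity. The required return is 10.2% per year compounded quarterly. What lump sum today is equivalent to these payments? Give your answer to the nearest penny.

Periodic rate r = 0.102/4 per quarter.
Growing perpetuity (Gordon): PV = PMT₁ / (r − g) = 20,375 / (r − 0.0103) = £1,340,460.53.

£1,340,460.53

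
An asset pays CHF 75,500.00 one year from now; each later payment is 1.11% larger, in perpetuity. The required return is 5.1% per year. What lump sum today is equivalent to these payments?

CHF 1,892,230.58

Periodic rate r = 0.051 per year.
Growing perpetuity (Gordon): PV = PMT₁ / (r − g) = 75,500 / (r − 0.0111) = CHF 1,892,230.58.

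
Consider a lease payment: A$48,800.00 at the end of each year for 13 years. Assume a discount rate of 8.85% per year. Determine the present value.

A$368,304.60

This is an ordinary annuity: 13 payments of A$48,800.00 at the end of each year.
Periodic rate r = 0.0885 per year.
PV = PMT × [(1 − (1+r)^−n)/r] = 48,800 × [1 − (1+r)^−13] / r = A$368,304.60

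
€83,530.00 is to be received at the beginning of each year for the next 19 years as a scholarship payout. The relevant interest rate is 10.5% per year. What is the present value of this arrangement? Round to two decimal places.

€747,188.01

This is an annuity due: 19 payments of €83,530.00 at the beginning of each year.
Periodic rate r = 0.105 per year.
PV = PMT × [(1 − (1+r)^−n)/r] × (1+r) = 83,530 × [1 − (1+r)^−19] / r × (1+r) = €747,188.01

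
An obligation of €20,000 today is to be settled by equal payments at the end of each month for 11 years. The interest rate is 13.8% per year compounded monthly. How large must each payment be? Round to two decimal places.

Level ordinary annuity; solve PV = PMT × [(1 − (1+r)^−n)/r] for PMT.
Periodic rate r = 0.138/12 per month; n is counted in months.
With n = 132: PMT = 20,000 / ([(1 − (1+r)^−n)/r]) = €295.27

€295.27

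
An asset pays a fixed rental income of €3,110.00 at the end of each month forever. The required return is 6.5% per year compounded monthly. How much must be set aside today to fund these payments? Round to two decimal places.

€574,153.85

Periodic rate r = 0.065/12 per month.
Level perpetuity: PV = PMT / r = 3,110 / (0.065/12) = €574,153.85.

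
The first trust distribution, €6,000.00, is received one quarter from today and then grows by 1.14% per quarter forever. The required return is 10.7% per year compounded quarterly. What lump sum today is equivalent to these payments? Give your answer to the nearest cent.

€390,879.48

Periodic rate r = 0.107/4 per quarter.
Growing perpetuity (Gordon): PV = PMT₁ / (r − g) = 6,000 / (r − 0.0114) = €390,879.48.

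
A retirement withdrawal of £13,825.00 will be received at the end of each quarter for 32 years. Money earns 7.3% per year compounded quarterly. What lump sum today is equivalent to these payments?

£682,710.98

This is an ordinary annuity: 128 payments of £13,825.00 at the end of each quarter.
Periodic rate r = 0.073/4 per quarter; n is counted in quarters.
PV = PMT × [(1 − (1+r)^−n)/r] = 13,825 × [1 − (1+r)^−128] / r = £682,710.98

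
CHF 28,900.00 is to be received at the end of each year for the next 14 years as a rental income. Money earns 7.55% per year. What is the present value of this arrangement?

CHF 244,614.22

This is an ordinary annuity: 14 payments of CHF 28,900.00 at the end of each year.
Periodic rate r = 0.0755 per year.
PV = PMT × [(1 − (1+r)^−n)/r] = 28,900 × [1 − (1+r)^−14] / r = CHF 244,614.22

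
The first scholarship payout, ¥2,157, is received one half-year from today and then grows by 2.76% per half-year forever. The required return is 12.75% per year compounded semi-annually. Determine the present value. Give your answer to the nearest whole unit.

Periodic rate r = 0.1275/2 per half-year.
Growing perpetuity (Gordon): PV = PMT₁ / (r − g) = 2,157 / (r − 0.0276) = ¥59,668.

¥59,668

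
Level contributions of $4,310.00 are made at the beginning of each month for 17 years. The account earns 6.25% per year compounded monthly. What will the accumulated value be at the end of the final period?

This is an annuity due: 204 deposits of $4,310.00 at the beginning of each month.
Periodic rate r = 0.0625/12 per month; n is counted in months.
FV = PMT × [((1+r)^n − 1)/r] × (1+r) = 4,310 × [(1+r)^204 − 1] / r × (1+r) = $1,568,522.15

$1,568,522.15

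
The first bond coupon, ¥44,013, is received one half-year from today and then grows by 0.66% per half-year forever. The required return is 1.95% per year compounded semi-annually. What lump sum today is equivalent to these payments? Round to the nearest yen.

Periodic rate r = 0.0195/2 per half-year.
Growing perpetuity (Gordon): PV = PMT₁ / (r − g) = 44,013 / (r − 0.0066) = ¥13,972,381.

¥13,972,381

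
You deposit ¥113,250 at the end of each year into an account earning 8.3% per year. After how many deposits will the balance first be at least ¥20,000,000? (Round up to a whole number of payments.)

Periodic rate r = 0.083 per year.
Ordinary annuity FV: 20,000,000 = 113,250 × [((1+r)^n − 1)/r].
(1+r)^n = 1 + 20,000,000 × r / 113,250, so n = ln(1 + 20,000,000·r/113,250) / ln(1+r) = 34.50.
Round up to a whole number of payments: n = 35.

35 payments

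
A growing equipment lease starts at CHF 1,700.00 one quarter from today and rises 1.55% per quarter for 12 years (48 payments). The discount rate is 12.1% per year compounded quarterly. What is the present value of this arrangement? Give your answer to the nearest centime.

Periodic rate r = 0.121/4 per quarter; n is counted in quarters.
Growing ordinary annuity: PV = PMT₁ × [1 − ((1+g)/(1+r))^n] / (r − g) = 1,700 × [1 − ((1+0.0155)/(1+r))^48] / (r − 0.0155) = CHF 57,571.28.

CHF 57,571.28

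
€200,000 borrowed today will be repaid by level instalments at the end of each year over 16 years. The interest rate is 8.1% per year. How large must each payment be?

€22,740.03

Level ordinary annuity; solve PV = PMT × [(1 − (1+r)^−n)/r] for PMT.
Periodic rate r = 0.081 per year.
With n = 16: PMT = 200,000 / ([(1 − (1+r)^−n)/r]) = €22,740.03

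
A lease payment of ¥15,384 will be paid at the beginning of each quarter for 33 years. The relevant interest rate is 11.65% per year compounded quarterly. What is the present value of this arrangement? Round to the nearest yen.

¥531,302

This is an annuity due: 132 payments of ¥15,384 at the beginning of each quarter.
Periodic rate r = 0.1165/4 per quarter; n is counted in quarters.
PV = PMT × [(1 − (1+r)^−n)/r] × (1+r) = 15,384 × [1 − (1+r)^−132] / r × (1+r) = ¥531,302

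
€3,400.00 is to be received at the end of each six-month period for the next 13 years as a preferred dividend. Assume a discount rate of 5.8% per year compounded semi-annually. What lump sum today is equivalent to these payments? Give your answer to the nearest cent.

€61,486.72

This is an ordinary annuity: 26 payments of €3,400.00 at the end of each six-month period.
Periodic rate r = 0.058/2 per half-year; n is counted in half-years.
PV = PMT × [(1 − (1+r)^−n)/r] = 3,400 × [1 − (1+r)^−26] / r = €61,486.72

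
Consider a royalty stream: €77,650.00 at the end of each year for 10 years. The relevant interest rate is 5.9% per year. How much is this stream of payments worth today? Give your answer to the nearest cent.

€574,228.21

This is an ordinary annuity: 10 payments of €77,650.00 at the end of each year.
Periodic rate r = 0.059 per year.
PV = PMT × [(1 − (1+r)^−n)/r] = 77,650 × [1 − (1+r)^−10] / r = €574,228.21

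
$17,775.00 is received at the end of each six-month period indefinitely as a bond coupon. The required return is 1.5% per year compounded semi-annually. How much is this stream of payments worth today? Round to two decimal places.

$2,370,000.00

Periodic rate r = 0.015/2 per half-year.
Level perpetuity: PV = PMT / r = 17,775 / (0.015/2) = $2,370,000.00.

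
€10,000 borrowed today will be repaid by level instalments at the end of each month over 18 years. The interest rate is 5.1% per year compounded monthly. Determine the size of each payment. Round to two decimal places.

€70.84

Level ordinary annuity; solve PV = PMT × [(1 − (1+r)^−n)/r] for PMT.
Periodic rate r = 0.051/12 per month; n is counted in months.
With n = 216: PMT = 10,000 / ([(1 − (1+r)^−n)/r]) = €70.84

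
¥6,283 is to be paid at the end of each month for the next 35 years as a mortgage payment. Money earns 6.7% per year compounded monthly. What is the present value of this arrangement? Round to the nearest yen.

This is an ordinary annuity: 420 payments of ¥6,283 at the end of each month.
Periodic rate r = 0.067/12 per month; n is counted in months.
PV = PMT × [(1 − (1+r)^−n)/r] = 6,283 × [1 − (1+r)^−420] / r = ¥1,016,750

¥1,016,750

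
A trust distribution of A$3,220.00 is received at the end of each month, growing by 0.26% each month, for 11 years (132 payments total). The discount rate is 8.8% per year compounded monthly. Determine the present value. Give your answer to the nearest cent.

A$314,954.40

Periodic rate r = 0.088/12 per month; n is counted in months.
Growing ordinary annuity: PV = PMT₁ × [1 − ((1+g)/(1+r))^n] / (r − g) = 3,220 × [1 − ((1+0.0026)/(1+r))^132] / (r − 0.0026) = A$314,954.40.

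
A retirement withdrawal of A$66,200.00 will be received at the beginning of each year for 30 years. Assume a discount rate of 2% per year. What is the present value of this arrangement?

This is an annuity due: 30 payments of A$66,200.00 at the beginning of each year.
Periodic rate r = 0.02 per year.
PV = PMT × [(1 − (1+r)^−n)/r] × (1+r) = 66,200 × [1 − (1+r)^−30] / r × (1+r) = A$1,512,298.26

A$1,512,298.26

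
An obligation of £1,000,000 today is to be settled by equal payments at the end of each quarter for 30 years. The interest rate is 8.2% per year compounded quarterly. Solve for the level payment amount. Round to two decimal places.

£22,467.89

Level ordinary annuity; solve PV = PMT × [(1 − (1+r)^−n)/r] for PMT.
Periodic rate r = 0.082/4 per quarter; n is counted in quarters.
With n = 120: PMT = 1,000,000 / ([(1 − (1+r)^−n)/r]) = £22,467.89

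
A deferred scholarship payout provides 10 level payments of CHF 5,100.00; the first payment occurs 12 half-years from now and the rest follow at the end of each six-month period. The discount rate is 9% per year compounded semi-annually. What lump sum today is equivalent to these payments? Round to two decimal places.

CHF 24,866.62

Ordinary annuity of 10 payments, first payment at period 12.
Periodic rate r = 0.09/2 per half-year; n is counted in half-years.
The ordinary-annuity PV formula values the stream one period before the first payment (period 11); discount that back 11 periods:
PV₀ = 5,100 × [1 − (1+r)^−10] / r × (1+r)^−11 = CHF 24,866.62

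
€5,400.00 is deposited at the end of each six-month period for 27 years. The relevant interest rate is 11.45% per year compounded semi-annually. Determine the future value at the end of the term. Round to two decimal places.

This is an ordinary annuity: 54 deposits of €5,400.00 at the end of each six-month period.
Periodic rate r = 0.1145/2 per half-year; n is counted in half-years.
FV = PMT × [((1+r)^n − 1)/r] = 5,400 × [(1+r)^54 − 1] / r = €1,812,075.56

€1,812,075.56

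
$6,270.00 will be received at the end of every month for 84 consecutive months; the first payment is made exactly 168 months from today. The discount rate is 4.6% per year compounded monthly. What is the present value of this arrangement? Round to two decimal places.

Ordinary annuity of 84 payments, first payment at period 168.
Periodic rate r = 0.046/12 per month; n is counted in months.
The ordinary-annuity PV formula values the stream one period before the first payment (period 167); discount that back 167 periods:
PV₀ = 6,270 × [1 − (1+r)^−84] / r × (1+r)^−167 = $237,304.59

$237,304.59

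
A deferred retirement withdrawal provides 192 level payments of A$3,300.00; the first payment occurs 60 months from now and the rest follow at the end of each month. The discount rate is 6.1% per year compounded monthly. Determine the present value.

Ordinary annuity of 192 payments, first payment at period 60.
Periodic rate r = 0.061/12 per month; n is counted in months.
The ordinary-annuity PV formula values the stream one period before the first payment (period 59); discount that back 59 periods:
PV₀ = 3,300 × [1 − (1+r)^−192] / r × (1+r)^−59 = A$299,508.65

A$299,508.65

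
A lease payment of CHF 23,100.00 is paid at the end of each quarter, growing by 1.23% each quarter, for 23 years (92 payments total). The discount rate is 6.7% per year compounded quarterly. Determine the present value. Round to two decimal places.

Periodic rate r = 0.067/4 per quarter; n is counted in quarters.
Growing ordinary annuity: PV = PMT₁ × [1 − ((1+g)/(1+r))^n] / (r − g) = 23,100 × [1 − ((1+0.0123)/(1+r))^92] / (r − 0.0123) = CHF 1,723,665.89.

CHF 1,723,665.89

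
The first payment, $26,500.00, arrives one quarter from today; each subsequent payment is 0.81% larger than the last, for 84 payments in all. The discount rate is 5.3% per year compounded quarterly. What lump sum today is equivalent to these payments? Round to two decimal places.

$1,791,756.31

Periodic rate r = 0.053/4 per quarter; n is counted in quarters.
Growing ordinary annuity: PV = PMT₁ × [1 − ((1+g)/(1+r))^n] / (r − g) = 26,500 × [1 − ((1+0.0081)/(1+r))^84] / (r − 0.0081) = $1,791,756.31.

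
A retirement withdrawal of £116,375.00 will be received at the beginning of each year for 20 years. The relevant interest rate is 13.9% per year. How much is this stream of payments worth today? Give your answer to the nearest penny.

£882,990.68

This is an annuity due: 20 payments of £116,375.00 at the beginning of each year.
Periodic rate r = 0.139 per year.
PV = PMT × [(1 − (1+r)^−n)/r] × (1+r) = 116,375 × [1 − (1+r)^−20] / r × (1+r) = £882,990.68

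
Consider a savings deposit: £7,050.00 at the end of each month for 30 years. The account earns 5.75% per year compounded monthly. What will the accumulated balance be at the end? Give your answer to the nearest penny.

£6,752,473.22

This is an ordinary annuity: 360 deposits of £7,050.00 at the end of each month.
Periodic rate r = 0.0575/12 per month; n is counted in months.
FV = PMT × [((1+r)^n − 1)/r] = 7,050 × [(1+r)^360 − 1] / r = £6,752,473.22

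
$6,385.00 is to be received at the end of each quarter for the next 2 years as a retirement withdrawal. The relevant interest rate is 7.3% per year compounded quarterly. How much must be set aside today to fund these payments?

$47,127.98

This is an ordinary annuity: 8 payments of $6,385.00 at the end of each quarter.
Periodic rate r = 0.073/4 per quarter; n is counted in quarters.
PV = PMT × [(1 − (1+r)^−n)/r] = 6,385 × [1 − (1+r)^−8] / r = $47,127.98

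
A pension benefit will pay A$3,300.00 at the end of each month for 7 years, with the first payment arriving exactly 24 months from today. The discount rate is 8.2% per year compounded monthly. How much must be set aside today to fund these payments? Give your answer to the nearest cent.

Ordinary annuity of 84 payments, first payment at period 24.
Periodic rate r = 0.082/12 per month; n is counted in months.
The ordinary-annuity PV formula values the stream one period before the first payment (period 23); discount that back 23 periods:
PV₀ = 3,300 × [1 − (1+r)^−84] / r × (1+r)^−23 = A$179,877.18

A$179,877.18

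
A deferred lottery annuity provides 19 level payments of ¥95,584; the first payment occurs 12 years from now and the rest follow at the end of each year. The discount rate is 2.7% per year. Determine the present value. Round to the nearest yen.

¥1,048,995

Ordinary annuity of 19 payments, first payment at period 12.
Periodic rate r = 0.027 per year.
The ordinary-annuity PV formula values the stream one period before the first payment (period 11); discount that back 11 periods:
PV₀ = 95,584 × [1 − (1+r)^−19] / r × (1+r)^−11 = ¥1,048,995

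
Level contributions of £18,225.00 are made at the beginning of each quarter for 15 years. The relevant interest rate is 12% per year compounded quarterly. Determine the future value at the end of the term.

£3,060,798.35

This is an annuity due: 60 deposits of £18,225.00 at the beginning of each quarter.
Periodic rate r = 0.12/4 per quarter; n is counted in quarters.
FV = PMT × [((1+r)^n − 1)/r] × (1+r) = 18,225 × [(1+r)^60 − 1] / r × (1+r) = £3,060,798.35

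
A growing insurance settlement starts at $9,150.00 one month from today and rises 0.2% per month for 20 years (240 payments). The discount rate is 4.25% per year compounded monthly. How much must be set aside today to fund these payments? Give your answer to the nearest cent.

$1,831,340.36

Periodic rate r = 0.0425/12 per month; n is counted in months.
Growing ordinary annuity: PV = PMT₁ × [1 − ((1+g)/(1+r))^n] / (r − g) = 9,150 × [1 − ((1+0.002)/(1+r))^240] / (r − 0.002) = $1,831,340.36.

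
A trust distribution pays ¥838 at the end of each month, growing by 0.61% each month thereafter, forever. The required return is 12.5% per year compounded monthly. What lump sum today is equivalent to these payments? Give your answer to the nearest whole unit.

¥194,131

Periodic rate r = 0.125/12 per month.
Growing perpetuity (Gordon): PV = PMT₁ / (r − g) = 838 / (r − 0.0061) = ¥194,131.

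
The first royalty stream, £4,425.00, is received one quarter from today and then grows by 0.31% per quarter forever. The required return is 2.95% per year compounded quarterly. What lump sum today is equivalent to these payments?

£1,035,087.72

Periodic rate r = 0.0295/4 per quarter.
Growing perpetuity (Gordon): PV = PMT₁ / (r − g) = 4,425 / (r − 0.0031) = £1,035,087.72.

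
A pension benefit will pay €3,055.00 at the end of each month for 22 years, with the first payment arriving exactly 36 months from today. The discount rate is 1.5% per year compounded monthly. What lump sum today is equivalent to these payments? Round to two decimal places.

Ordinary annuity of 264 payments, first payment at period 36.
Periodic rate r = 0.015/12 per month; n is counted in months.
The ordinary-annuity PV formula values the stream one period before the first payment (period 35); discount that back 35 periods:
PV₀ = 3,055 × [1 − (1+r)^−264] / r × (1+r)^−35 = €657,215.60

€657,215.60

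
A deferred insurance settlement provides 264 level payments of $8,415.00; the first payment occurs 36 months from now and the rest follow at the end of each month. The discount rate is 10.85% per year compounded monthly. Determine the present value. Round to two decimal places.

$616,089.99

Ordinary annuity of 264 payments, first payment at period 36.
Periodic rate r = 0.1085/12 per month; n is counted in months.
The ordinary-annuity PV formula values the stream one period before the first payment (period 35); discount that back 35 periods:
PV₀ = 8,415 × [1 − (1+r)^−264] / r × (1+r)^−35 = $616,089.99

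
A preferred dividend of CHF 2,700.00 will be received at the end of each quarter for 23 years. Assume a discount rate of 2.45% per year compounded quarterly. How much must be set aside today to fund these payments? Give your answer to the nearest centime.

CHF 189,466.17

This is an ordinary annuity: 92 payments of CHF 2,700.00 at the end of each quarter.
Periodic rate r = 0.0245/4 per quarter; n is counted in quarters.
PV = PMT × [(1 − (1+r)^−n)/r] = 2,700 × [1 − (1+r)^−92] / r = CHF 189,466.17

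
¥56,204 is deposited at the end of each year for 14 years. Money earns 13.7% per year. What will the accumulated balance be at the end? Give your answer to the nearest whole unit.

This is an ordinary annuity: 14 deposits of ¥56,204 at the end of each year.
Periodic rate r = 0.137 per year.
FV = PMT × [((1+r)^n − 1)/r] = 56,204 × [(1+r)^14 − 1] / r = ¥2,065,424

¥2,065,424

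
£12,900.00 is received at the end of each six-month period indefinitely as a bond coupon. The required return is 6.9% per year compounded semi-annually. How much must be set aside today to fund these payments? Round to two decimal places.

Periodic rate r = 0.069/2 per half-year.
Level perpetuity: PV = PMT / r = 12,900 / (0.069/2) = £373,913.04.

£373,913.04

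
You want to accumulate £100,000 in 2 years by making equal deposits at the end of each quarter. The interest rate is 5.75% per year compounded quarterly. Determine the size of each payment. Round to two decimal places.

Level ordinary annuity; solve FV = PMT × [((1+r)^n − 1)/r] for PMT.
Periodic rate r = 0.0575/4 per quarter; n is counted in quarters.
With n = 8: PMT = 100,000 / ([((1+r)^n − 1)/r]) = £11,884.56

£11,884.56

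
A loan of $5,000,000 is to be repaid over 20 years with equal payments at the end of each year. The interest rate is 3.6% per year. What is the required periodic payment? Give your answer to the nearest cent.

$354,996.18

Level ordinary annuity; solve PV = PMT × [(1 − (1+r)^−n)/r] for PMT.
Periodic rate r = 0.036 per year.
With n = 20: PMT = 5,000,000 / ([(1 − (1+r)^−n)/r]) = $354,996.18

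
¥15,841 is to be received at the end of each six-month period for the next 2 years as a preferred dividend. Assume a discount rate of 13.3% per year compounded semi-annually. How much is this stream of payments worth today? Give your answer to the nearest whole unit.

¥54,084

This is an ordinary annuity: 4 payments of ¥15,841 at the end of each six-month period.
Periodic rate r = 0.133/2 per half-year; n is counted in half-years.
PV = PMT × [(1 − (1+r)^−n)/r] = 15,841 × [1 − (1+r)^−4] / r = ¥54,084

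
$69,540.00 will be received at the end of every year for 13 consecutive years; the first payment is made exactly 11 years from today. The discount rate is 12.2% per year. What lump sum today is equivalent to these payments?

$139,911.30

Ordinary annuity of 13 payments, first payment at period 11.
Periodic rate r = 0.122 per year.
The ordinary-annuity PV formula values the stream one period before the first payment (period 10); discount that back 10 periods:
PV₀ = 69,540 × [1 − (1+r)^−13] / r × (1+r)^−10 = $139,911.30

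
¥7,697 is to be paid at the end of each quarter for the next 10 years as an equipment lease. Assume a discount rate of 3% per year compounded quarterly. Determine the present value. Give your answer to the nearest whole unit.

¥265,138

This is an ordinary annuity: 40 payments of ¥7,697 at the end of each quarter.
Periodic rate r = 0.03/4 per quarter; n is counted in quarters.
PV = PMT × [(1 − (1+r)^−n)/r] = 7,697 × [1 − (1+r)^−40] / r = ¥265,138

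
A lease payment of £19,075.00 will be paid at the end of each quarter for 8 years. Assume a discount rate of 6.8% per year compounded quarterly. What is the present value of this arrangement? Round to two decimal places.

This is an ordinary annuity: 32 payments of £19,075.00 at the end of each quarter.
Periodic rate r = 0.068/4 per quarter; n is counted in quarters.
PV = PMT × [(1 − (1+r)^−n)/r] = 19,075 × [1 − (1+r)^−32] / r = £467,806.71

£467,806.71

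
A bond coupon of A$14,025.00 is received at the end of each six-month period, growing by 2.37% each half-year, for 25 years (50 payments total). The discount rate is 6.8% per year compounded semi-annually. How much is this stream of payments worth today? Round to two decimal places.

A$536,232.61

Periodic rate r = 0.068/2 per half-year; n is counted in half-years.
Growing ordinary annuity: PV = PMT₁ × [1 − ((1+g)/(1+r))^n] / (r − g) = 14,025 × [1 − ((1+0.0237)/(1+r))^50] / (r − 0.0237) = A$536,232.61.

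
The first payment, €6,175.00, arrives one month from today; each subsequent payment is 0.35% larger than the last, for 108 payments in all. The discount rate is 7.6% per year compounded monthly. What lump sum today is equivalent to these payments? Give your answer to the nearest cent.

€572,117.88

Periodic rate r = 0.076/12 per month; n is counted in months.
Growing ordinary annuity: PV = PMT₁ × [1 − ((1+g)/(1+r))^n] / (r − g) = 6,175 × [1 − ((1+0.0035)/(1+r))^108] / (r − 0.0035) = €572,117.88.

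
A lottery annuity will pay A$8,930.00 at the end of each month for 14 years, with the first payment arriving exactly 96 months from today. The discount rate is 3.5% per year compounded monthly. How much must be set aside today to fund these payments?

Ordinary annuity of 168 payments, first payment at period 96.
Periodic rate r = 0.035/12 per month; n is counted in months.
The ordinary-annuity PV formula values the stream one period before the first payment (period 95); discount that back 95 periods:
PV₀ = 8,930 × [1 − (1+r)^−168] / r × (1+r)^−95 = A$898,346.28

A$898,346.28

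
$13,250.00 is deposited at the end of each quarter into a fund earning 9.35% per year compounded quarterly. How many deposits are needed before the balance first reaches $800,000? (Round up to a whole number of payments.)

Periodic rate r = 0.0935/4 per quarter; n is counted in quarters.
Ordinary annuity FV: 800,000 = 13,250 × [((1+r)^n − 1)/r].
(1+r)^n = 1 + 800,000 × r / 13,250, so n = ln(1 + 800,000·r/13,250) / ln(1+r) = 38.09.
Round up to a whole number of payments: n = 39.

39 payments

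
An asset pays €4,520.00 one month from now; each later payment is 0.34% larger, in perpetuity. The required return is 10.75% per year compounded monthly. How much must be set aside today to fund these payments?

€813,193.40

Periodic rate r = 0.1075/12 per month.
Growing perpetuity (Gordon): PV = PMT₁ / (r − g) = 4,520 / (r − 0.0034) = €813,193.40.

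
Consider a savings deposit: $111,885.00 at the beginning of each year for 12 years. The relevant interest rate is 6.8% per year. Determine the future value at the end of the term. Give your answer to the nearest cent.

$2,112,553.75

This is an annuity due: 12 deposits of $111,885.00 at the beginning of each year.
Periodic rate r = 0.068 per year.
FV = PMT × [((1+r)^n − 1)/r] × (1+r) = 111,885 × [(1+r)^12 − 1] / r × (1+r) = $2,112,553.75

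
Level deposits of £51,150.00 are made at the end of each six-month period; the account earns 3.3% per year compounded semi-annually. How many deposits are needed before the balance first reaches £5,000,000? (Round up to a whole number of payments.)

Periodic rate r = 0.033/2 per half-year; n is counted in half-years.
Ordinary annuity FV: 5,000,000 = 51,150 × [((1+r)^n − 1)/r].
(1+r)^n = 1 + 5,000,000 × r / 51,150, so n = ln(1 + 5,000,000·r/51,150) / ln(1+r) = 58.69.
Round up to a whole number of payments: n = 59.

59 payments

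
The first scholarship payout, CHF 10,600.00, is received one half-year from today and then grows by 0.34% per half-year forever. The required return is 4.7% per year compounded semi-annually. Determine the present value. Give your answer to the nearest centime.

Periodic rate r = 0.047/2 per half-year.
Growing perpetuity (Gordon): PV = PMT₁ / (r − g) = 10,600 / (r − 0.0034) = CHF 527,363.18.

CHF 527,363.18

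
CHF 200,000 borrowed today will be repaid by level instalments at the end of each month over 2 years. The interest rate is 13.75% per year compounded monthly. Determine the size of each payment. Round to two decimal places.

Level ordinary annuity; solve PV = PMT × [(1 − (1+r)^−n)/r] for PMT.
Periodic rate r = 0.1375/12 per month; n is counted in months.
With n = 24: PMT = 200,000 / ([(1 − (1+r)^−n)/r]) = CHF 9,578.97

CHF 9,578.97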